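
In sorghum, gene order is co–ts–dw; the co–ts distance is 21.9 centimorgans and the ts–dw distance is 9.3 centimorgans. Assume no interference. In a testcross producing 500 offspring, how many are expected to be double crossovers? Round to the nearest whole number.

Map distances give recombination frequencies of 0.219 and 0.093 for the two intervals.
With no interference, expected double-crossover frequency = 0.219 × 0.093 = 0.02037.
Expected number = 0.02037 × 500 = 10.18 ≈ 10.

10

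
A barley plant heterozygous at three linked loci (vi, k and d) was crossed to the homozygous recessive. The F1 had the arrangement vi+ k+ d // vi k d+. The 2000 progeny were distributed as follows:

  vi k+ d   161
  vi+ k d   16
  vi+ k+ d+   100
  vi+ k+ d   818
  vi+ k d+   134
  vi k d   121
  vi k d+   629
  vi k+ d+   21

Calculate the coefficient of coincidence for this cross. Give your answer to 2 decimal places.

The two rarest classes, vi+ k d and vi k+ d+, are the double crossovers. Comparing them with the parentals, only the k allele has switched, so k is the middle locus and the order is d – k – vi.
d–k: (221 + 37)/2000 = 0.1290; k–vi: (295 + 37)/2000 = 0.1660.
Expected DCO frequency = 0.1290 × 0.1660 ≈ 0.02141; observed = 37/2000 ≈ 0.01850.
Coefficient of coincidence = 0.01850/0.02141 ≈ 0.86.

0.86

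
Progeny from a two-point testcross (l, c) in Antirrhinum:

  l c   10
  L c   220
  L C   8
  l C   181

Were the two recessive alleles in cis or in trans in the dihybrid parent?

trans

The two most frequent classes are L c (220) and l C (181); these are the parental (non-recombinant) types.
So the F1 carried L c on one chromosome and l C on the other — the recessive alleles are on opposite chromosomes (trans / repulsion).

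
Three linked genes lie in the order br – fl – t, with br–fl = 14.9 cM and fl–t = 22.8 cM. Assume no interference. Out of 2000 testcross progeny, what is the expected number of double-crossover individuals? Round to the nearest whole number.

Map distances give recombination frequencies of 0.149 and 0.228 for the two intervals.
With no interference, expected double-crossover frequency = 0.149 × 0.228 = 0.03397.
Expected number = 0.03397 × 2000 = 67.94 ≈ 68.

68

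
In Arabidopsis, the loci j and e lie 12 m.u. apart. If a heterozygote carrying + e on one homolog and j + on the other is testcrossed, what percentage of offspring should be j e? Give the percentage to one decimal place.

A map distance of 12 m.u. corresponds to a recombination frequency of 0.120.
The F1 is + e / j +, so j e is a recombinant gamete class with expected frequency r/2 = 0.120/2 = 0.0600.
That is 0.0600 = 6.0% of the progeny.

6.0%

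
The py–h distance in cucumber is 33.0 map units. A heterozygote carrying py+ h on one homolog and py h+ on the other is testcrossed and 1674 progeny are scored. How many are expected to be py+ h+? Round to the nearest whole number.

A map distance of 33.0 map units corresponds to a recombination frequency of 0.330.
The F1 is py+ h / py h+, so py+ h+ is a recombinant gamete class with expected frequency r/2 = 0.330/2 = 0.1650.
Expected number = 0.1650 × 1674 = 276.21 ≈ 276.

276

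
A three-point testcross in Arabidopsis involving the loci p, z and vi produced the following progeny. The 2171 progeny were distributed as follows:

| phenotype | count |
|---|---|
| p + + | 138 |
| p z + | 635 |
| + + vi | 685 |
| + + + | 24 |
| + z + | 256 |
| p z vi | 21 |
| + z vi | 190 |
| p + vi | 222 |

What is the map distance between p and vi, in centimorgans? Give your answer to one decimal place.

24.1 centimorgans

The two most frequent reciprocal classes, p z + and + + vi, are the parental types, so the F1 was p z + / + + vi.
The two rarest classes, p z vi and + + +, are the double crossovers. Comparing them with the parentals, only the vi allele has switched, so vi is the middle locus and the order is p – vi – z.
Crossovers in the p–vi interval produce the single-crossover classes + z + and p + vi (256 + 222 = 478) plus the double crossovers (45).
RF(p–vi) = (478 + 45) / 2171 = 523/2171 = 0.2409 → 24.1 centimorgans.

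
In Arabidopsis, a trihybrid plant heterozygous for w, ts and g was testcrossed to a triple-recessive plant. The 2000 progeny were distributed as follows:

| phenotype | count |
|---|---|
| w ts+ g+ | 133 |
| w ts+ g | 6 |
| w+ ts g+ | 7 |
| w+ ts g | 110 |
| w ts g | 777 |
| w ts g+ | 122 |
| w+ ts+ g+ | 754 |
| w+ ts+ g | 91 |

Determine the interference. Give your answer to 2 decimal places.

The two most frequent reciprocal classes, w+ ts+ g+ and w ts g, are the parental types, so the F1 was w+ ts+ g+ / w ts g.
The two rarest classes, w+ ts g+ and w ts+ g, are the double crossovers. Comparing them with the parentals, only the ts allele has switched, so ts is the middle locus and the order is w – ts – g.
w–ts: (243 + 13)/2000 = 0.1280; ts–g: (213 + 13)/2000 = 0.1130.
Expected DCO frequency = 0.1280 × 0.1130 ≈ 0.01446; observed = 13/2000 ≈ 0.00650.
Coefficient of coincidence = 0.00650/0.01446 ≈ 0.45; interference = 1 − 0.45 = 0.55.

0.55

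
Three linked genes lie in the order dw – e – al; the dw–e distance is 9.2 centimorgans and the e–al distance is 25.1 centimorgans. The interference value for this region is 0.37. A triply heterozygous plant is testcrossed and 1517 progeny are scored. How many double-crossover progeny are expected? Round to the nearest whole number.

Map distances give recombination frequencies of 0.092 and 0.251 for the two intervals.
With interference 0.37 (so coincidence = 0.63), expected double-crossover frequency = 0.092 × 0.251 × 0.63 = 0.01455.
Expected number = 0.01455 × 1517 = 22.07 ≈ 22.

22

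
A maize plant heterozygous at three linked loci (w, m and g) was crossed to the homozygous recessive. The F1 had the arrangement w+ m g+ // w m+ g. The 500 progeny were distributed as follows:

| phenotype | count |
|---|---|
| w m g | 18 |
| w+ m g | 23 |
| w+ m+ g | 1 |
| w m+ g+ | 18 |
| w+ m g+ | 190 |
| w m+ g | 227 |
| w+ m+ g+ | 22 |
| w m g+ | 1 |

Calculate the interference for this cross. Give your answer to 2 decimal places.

0.45

The two rarest classes, w m g+ and w+ m+ g, are the double crossovers. Comparing them with the parentals, only the w allele has switched, so w is the middle locus and the order is g – w – m.
g–w: (41 + 2)/500 = 0.0860; w–m: (40 + 2)/500 = 0.0840.
Expected DCO frequency = 0.0860 × 0.0840 ≈ 0.00722; observed = 2/500 ≈ 0.00400.
Coefficient of coincidence = 0.00400/0.00722 ≈ 0.55; interference = 1 − 0.55 = 0.45.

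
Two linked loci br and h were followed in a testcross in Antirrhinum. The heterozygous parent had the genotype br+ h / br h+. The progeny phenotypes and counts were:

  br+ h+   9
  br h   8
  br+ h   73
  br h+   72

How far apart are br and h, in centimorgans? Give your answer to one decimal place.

10.5 centimorgans

The recombinant classes are br+ h+ and br h: 9 + 8 = 17.
Recombination frequency = 17/162 = 0.1049 ≈ 10.5%, i.e. 10.5 centimorgans.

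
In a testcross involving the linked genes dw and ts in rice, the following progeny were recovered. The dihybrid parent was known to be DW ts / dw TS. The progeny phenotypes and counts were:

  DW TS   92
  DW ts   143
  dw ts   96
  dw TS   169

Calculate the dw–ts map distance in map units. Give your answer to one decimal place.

37.6 map units

The recombinant classes are DW TS and dw ts: 92 + 96 = 188.
Recombination frequency = 188/500 = 0.3760 ≈ 37.6%, i.e. 37.6 map units.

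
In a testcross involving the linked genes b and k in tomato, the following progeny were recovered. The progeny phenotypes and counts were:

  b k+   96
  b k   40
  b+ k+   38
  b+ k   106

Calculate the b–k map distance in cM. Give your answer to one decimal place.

27.9 cM

The two most frequent classes, b+ k (106) and b k+ (96), are the parental types, so the F1 was b+ k / b k+.
The recombinant classes are b+ k+ and b k: 38 + 40 = 78.
Recombination frequency = 78/280 = 0.2786 ≈ 27.9%, i.e. 27.9 cM.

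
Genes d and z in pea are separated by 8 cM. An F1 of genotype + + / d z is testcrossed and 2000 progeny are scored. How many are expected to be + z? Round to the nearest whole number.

A map distance of 8 cM corresponds to a recombination frequency of 0.080.
The F1 is + + / d z, so + z is a recombinant gamete class with expected frequency r/2 = 0.080/2 = 0.0400.
Expected number = 0.0400 × 2000 = 80.00 ≈ 80.

80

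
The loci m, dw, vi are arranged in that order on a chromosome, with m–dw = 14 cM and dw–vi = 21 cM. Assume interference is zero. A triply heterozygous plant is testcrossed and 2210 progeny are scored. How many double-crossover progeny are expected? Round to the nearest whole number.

65

Map distances give recombination frequencies of 0.140 and 0.210 for the two intervals.
With no interference, expected double-crossover frequency = 0.140 × 0.210 = 0.02940.
Expected number = 0.02940 × 2210 = 64.97 ≈ 65.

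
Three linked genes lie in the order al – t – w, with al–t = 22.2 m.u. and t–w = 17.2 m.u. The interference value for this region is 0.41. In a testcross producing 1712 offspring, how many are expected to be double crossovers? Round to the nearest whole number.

39

Map distances give recombination frequencies of 0.222 and 0.172 for the two intervals.
With interference 0.41 (so coincidence = 0.59), expected double-crossover frequency = 0.222 × 0.172 × 0.59 = 0.02253.
Expected number = 0.02253 × 1712 = 38.57 ≈ 39.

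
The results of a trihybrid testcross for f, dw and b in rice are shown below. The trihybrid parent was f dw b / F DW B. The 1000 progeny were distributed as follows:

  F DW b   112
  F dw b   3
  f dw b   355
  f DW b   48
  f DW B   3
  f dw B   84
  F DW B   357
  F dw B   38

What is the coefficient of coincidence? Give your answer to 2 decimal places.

0.32

The two rarest classes, F dw b and f DW B, are the double crossovers. Comparing them with the parentals, only the f allele has switched, so f is the middle locus and the order is dw – f – b.
dw–f: (86 + 6)/1000 = 0.0920; f–b: (196 + 6)/1000 = 0.2020.
Expected DCO frequency = 0.0920 × 0.2020 ≈ 0.01858; observed = 6/1000 ≈ 0.00600.
Coefficient of coincidence = 0.00600/0.01858 ≈ 0.32.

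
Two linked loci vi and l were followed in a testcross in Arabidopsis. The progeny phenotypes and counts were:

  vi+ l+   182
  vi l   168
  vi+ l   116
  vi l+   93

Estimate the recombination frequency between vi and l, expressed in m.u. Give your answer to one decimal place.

37.4 m.u.

The two most frequent classes, vi+ l+ (182) and vi l (168), are the parental types, so the F1 was vi+ l+ / vi l.
The recombinant classes are vi+ l and vi l+: 116 + 93 = 209.
Recombination frequency = 209/559 = 0.3739 ≈ 37.4%, i.e. 37.4 m.u.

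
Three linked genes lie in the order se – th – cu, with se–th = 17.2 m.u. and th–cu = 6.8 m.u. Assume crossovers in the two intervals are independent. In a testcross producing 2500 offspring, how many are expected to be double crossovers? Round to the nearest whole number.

Map distances give recombination frequencies of 0.172 and 0.068 for the two intervals.
With no interference, expected double-crossover frequency = 0.172 × 0.068 = 0.01170.
Expected number = 0.01170 × 2500 = 29.24 ≈ 29.

29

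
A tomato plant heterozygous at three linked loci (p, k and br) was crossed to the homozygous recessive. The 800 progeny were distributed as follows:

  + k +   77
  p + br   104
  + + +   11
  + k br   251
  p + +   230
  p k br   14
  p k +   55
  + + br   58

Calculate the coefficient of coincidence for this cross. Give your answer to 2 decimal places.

0.70

The two most frequent reciprocal classes, + k br and p + +, are the parental types, so the F1 was + k br / p + +.
The two rarest classes, p k br and + + +, are the double crossovers. Comparing them with the parentals, only the p allele has switched, so p is the middle locus and the order is k – p – br.
k–p: (113 + 25)/800 = 0.1725; p–br: (181 + 25)/800 = 0.2575.
Expected DCO frequency = 0.1725 × 0.2575 ≈ 0.04442; observed = 25/800 ≈ 0.03125.
Coefficient of coincidence = 0.03125/0.04442 ≈ 0.70.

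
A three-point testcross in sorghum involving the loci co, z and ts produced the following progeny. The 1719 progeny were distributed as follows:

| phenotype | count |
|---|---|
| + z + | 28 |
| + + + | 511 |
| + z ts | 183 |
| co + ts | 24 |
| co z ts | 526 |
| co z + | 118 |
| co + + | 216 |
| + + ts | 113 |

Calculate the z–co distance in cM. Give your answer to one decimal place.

26.2 cM

The two most frequent reciprocal classes, co z ts and + + +, are the parental types, so the F1 was co z ts / + + +.
The two rarest classes, co + ts and + z +, are the double crossovers. Comparing them with the parentals, only the z allele has switched, so z is the middle locus and the order is ts – z – co.
Crossovers in the z–co interval produce the single-crossover classes + z ts and co + + (183 + 216 = 399) plus the double crossovers (52).
RF(z–co) = (399 + 52) / 1719 = 451/1719 = 0.2624 → 26.2 cM.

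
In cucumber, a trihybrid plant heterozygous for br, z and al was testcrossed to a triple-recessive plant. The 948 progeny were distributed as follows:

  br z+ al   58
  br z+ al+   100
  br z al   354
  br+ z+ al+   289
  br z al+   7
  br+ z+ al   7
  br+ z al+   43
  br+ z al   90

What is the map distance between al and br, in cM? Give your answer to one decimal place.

The two most frequent reciprocal classes, br+ z+ al+ and br z al, are the parental types, so the F1 was br+ z+ al+ / br z al.
The two rarest classes, br+ z+ al and br z al+, are the double crossovers. Comparing them with the parentals, only the al allele has switched, so al is the middle locus and the order is br – al – z.
Crossovers in the br–al interval produce the single-crossover classes br z+ al+ and br+ z al (100 + 90 = 190) plus the double crossovers (14).
RF(br–al) = (190 + 14) / 948 = 204/948 = 0.2152 → 21.5 cM.

21.5 cM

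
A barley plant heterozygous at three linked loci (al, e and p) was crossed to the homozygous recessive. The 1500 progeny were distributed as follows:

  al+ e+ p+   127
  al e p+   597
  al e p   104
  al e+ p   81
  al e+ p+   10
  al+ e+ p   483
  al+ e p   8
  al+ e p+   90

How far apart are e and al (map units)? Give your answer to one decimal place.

12.6 map units

The two most frequent reciprocal classes, al+ e+ p and al e p+, are the parental types, so the F1 was al+ e+ p / al e p+.
The two rarest classes, al+ e p and al e+ p+, are the double crossovers. Comparing them with the parentals, only the e allele has switched, so e is the middle locus and the order is al – e – p.
Crossovers in the al–e interval produce the single-crossover classes al e+ p and al+ e p+ (81 + 90 = 171) plus the double crossovers (18).
RF(al–e) = (171 + 18) / 1500 = 189/1500 = 0.1260 → 12.6 map units.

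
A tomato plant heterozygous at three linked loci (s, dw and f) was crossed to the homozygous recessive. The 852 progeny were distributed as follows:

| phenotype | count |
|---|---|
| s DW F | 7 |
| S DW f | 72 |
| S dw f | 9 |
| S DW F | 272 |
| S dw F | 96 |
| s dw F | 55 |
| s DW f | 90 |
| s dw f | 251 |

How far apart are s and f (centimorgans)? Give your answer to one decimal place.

The two most frequent reciprocal classes, S DW F and s dw f, are the parental types, so the F1 was S DW F / s dw f.
The two rarest classes, s DW F and S dw f, are the double crossovers. Comparing them with the parentals, only the s allele has switched, so s is the middle locus and the order is f – s – dw.
Crossovers in the f–s interval produce the single-crossover classes S DW f and s dw F (72 + 55 = 127) plus the double crossovers (16).
RF(f–s) = (127 + 16) / 852 = 143/852 = 0.1678 → 16.8 centimorgans.

16.8 centimorgans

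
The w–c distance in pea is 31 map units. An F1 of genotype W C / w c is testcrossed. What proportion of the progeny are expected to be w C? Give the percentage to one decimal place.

15.5%

A map distance of 31 map units corresponds to a recombination frequency of 0.310.
The F1 is W C / w c, so w C is a recombinant gamete class with expected frequency r/2 = 0.310/2 = 0.1550.
That is 0.1550 = 15.5% of the progeny.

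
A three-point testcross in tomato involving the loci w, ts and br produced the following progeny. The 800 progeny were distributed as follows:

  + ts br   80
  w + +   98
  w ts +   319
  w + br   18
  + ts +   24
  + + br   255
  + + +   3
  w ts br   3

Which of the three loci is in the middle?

br

The two most frequent reciprocal classes, + + br and w ts +, are the parental types, so the F1 was + + br / w ts +.
The two rarest classes, + + + and w ts br, are the double crossovers. Comparing them with the parentals, only the br allele has switched, so br is the middle locus and the order is w – br – ts.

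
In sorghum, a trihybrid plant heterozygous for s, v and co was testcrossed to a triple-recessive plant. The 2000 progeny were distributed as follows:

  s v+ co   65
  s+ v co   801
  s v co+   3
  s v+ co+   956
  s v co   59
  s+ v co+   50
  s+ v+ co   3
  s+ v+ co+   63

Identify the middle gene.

The two most frequent reciprocal classes, s+ v co and s v+ co+, are the parental types, so the F1 was s+ v co / s v+ co+.
The two rarest classes, s+ v+ co and s v co+, are the double crossovers. Comparing them with the parentals, only the v allele has switched, so v is the middle locus and the order is s – v – co.

v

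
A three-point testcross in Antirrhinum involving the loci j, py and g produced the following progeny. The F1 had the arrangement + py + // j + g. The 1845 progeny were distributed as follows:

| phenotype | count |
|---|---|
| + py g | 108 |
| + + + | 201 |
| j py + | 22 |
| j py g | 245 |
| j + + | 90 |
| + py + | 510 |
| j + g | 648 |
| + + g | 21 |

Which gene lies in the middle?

j

The two rarest classes, j py + and + + g, are the double crossovers. Comparing them with the parentals, only the j allele has switched, so j is the middle locus and the order is py – j – g.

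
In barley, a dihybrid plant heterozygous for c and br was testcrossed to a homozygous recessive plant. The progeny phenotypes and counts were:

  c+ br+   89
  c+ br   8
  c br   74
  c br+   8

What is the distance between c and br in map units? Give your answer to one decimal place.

The two most frequent classes, c+ br+ (89) and c br (74), are the parental types, so the F1 was c+ br+ / c br.
The recombinant classes are c+ br and c br+: 8 + 8 = 16.
Recombination frequency = 16/179 = 0.0894 ≈ 8.9%, i.e. 8.9 map units.

8.9 map units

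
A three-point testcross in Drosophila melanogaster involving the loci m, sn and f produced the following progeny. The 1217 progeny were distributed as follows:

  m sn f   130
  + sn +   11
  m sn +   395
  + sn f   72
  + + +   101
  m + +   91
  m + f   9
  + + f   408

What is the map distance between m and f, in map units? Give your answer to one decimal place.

20.6 map units

The two most frequent reciprocal classes, + + f and m sn +, are the parental types, so the F1 was + + f / m sn +.
The two rarest classes, m + f and + sn +, are the double crossovers. Comparing them with the parentals, only the m allele has switched, so m is the middle locus and the order is f – m – sn.
Crossovers in the f–m interval produce the single-crossover classes + + + and m sn f (101 + 130 = 231) plus the double crossovers (20).
RF(f–m) = (231 + 20) / 1217 = 251/1217 = 0.2062 → 20.6 map units.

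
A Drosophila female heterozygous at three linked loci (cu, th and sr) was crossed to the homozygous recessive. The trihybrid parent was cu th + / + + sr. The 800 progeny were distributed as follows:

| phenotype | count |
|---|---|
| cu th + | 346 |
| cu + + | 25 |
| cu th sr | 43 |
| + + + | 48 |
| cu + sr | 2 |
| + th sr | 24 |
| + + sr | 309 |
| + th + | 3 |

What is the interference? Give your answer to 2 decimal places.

The two rarest classes, + th + and cu + sr, are the double crossovers. Comparing them with the parentals, only the cu allele has switched, so cu is the middle locus and the order is sr – cu – th.
sr–cu: (91 + 5)/800 = 0.1200; cu–th: (49 + 5)/800 = 0.0675.
Expected DCO frequency = 0.1200 × 0.0675 ≈ 0.00810; observed = 5/800 ≈ 0.00625.
Coefficient of coincidence = 0.00625/0.00810 ≈ 0.77; interference = 1 − 0.77 = 0.23.

0.23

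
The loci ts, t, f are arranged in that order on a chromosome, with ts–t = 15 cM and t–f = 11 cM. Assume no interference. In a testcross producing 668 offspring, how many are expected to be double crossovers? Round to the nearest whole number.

Map distances give recombination frequencies of 0.150 and 0.110 for the two intervals.
With no interference, expected double-crossover frequency = 0.150 × 0.110 = 0.01650.
Expected number = 0.01650 × 668 = 11.02 ≈ 11.

11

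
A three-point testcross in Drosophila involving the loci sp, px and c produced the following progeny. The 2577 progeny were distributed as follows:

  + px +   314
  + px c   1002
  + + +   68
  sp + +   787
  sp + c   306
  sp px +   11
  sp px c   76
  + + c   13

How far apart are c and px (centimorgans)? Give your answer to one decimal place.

25.0 centimorgans

The two most frequent reciprocal classes, sp + + and + px c, are the parental types, so the F1 was sp + + / + px c.
The two rarest classes, sp px + and + + c, are the double crossovers. Comparing them with the parentals, only the px allele has switched, so px is the middle locus and the order is sp – px – c.
Crossovers in the px–c interval produce the single-crossover classes sp + c and + px + (306 + 314 = 620) plus the double crossovers (24).
RF(px–c) = (620 + 24) / 2577 = 644/2577 = 0.2499 → 25.0 centimorgans.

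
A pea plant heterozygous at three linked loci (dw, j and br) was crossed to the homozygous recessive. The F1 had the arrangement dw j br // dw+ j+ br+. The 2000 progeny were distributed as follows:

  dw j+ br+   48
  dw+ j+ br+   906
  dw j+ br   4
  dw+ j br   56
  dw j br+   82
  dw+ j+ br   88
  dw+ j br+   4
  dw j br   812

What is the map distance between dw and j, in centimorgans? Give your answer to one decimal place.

5.6 centimorgans

The two rarest classes, dw j+ br and dw+ j br+, are the double crossovers. Comparing them with the parentals, only the j allele has switched, so j is the middle locus and the order is dw – j – br.
Crossovers in the dw–j interval produce the single-crossover classes dw+ j br and dw j+ br+ (56 + 48 = 104) plus the double crossovers (8).
RF(dw–j) = (104 + 8) / 2000 = 112/2000 = 0.0560 → 5.6 centimorgans.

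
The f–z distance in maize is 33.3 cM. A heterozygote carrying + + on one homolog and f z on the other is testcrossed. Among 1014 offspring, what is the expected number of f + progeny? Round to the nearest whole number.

A map distance of 33.3 cM corresponds to a recombination frequency of 0.333.
The F1 is + + / f z, so f + is a recombinant gamete class with expected frequency r/2 = 0.333/2 = 0.1665.
Expected number = 0.1665 × 1014 = 168.83 ≈ 169.

169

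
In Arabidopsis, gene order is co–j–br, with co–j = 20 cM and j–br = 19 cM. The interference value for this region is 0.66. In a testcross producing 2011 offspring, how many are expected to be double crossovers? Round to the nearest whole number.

26

Map distances give recombination frequencies of 0.200 and 0.190 for the two intervals.
With interference 0.66 (so coincidence = 0.34), expected double-crossover frequency = 0.200 × 0.190 × 0.34 = 0.01292.
Expected number = 0.01292 × 2011 = 25.98 ≈ 26.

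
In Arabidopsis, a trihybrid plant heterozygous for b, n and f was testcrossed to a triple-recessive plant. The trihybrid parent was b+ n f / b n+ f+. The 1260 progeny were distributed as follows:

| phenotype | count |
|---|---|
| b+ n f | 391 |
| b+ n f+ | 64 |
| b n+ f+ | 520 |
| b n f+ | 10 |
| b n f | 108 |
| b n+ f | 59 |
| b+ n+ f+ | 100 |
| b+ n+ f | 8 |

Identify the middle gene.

n

The two rarest classes, b+ n+ f and b n f+, are the double crossovers. Comparing them with the parentals, only the n allele has switched, so n is the middle locus and the order is f – n – b.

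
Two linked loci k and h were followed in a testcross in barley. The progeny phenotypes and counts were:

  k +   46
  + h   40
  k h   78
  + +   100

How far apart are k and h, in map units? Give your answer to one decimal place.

32.6 map units

The two most frequent classes, + + (100) and k h (78), are the parental types, so the F1 was + + / k h.
The recombinant classes are + h and k +: 40 + 46 = 86.
Recombination frequency = 86/264 = 0.3258 ≈ 32.6%, i.e. 32.6 map units.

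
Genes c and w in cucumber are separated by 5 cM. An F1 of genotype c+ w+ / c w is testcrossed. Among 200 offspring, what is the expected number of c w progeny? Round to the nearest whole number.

95

A map distance of 5 cM corresponds to a recombination frequency of 0.050.
The F1 is c+ w+ / c w, so c w is a parental gamete class with expected frequency (1 − r)/2 = 0.950/2 = 0.4750.
Expected number = 0.4750 × 200 = 95.00 ≈ 95.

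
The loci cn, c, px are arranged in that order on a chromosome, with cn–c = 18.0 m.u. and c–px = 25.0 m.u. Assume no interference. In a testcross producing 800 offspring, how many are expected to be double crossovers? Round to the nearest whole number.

Map distances give recombination frequencies of 0.180 and 0.250 for the two intervals.
With no interference, expected double-crossover frequency = 0.180 × 0.250 = 0.04500.
Expected number = 0.04500 × 800 = 36.00 ≈ 36.

36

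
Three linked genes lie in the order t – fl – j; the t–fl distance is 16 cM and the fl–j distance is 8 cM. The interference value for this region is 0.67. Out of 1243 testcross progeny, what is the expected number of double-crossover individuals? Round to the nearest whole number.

Map distances give recombination frequencies of 0.160 and 0.080 for the two intervals.
With interference 0.67 (so coincidence = 0.33), expected double-crossover frequency = 0.160 × 0.080 × 0.33 = 0.00422.
Expected number = 0.00422 × 1243 = 5.25 ≈ 5.

5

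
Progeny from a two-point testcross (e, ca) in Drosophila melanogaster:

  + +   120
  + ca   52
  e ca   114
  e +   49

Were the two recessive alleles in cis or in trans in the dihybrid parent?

cis

The two most frequent classes are + + (120) and e ca (114); these are the parental (non-recombinant) types.
So the F1 carried + + on one chromosome and e ca on the other — the recessive alleles are on the same chromosome (cis / coupling).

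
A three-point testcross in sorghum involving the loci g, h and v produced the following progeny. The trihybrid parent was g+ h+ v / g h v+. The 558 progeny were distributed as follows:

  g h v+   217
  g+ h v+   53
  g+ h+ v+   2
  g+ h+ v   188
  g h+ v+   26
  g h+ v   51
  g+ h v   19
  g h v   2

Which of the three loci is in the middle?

The two rarest classes, g+ h+ v+ and g h v, are the double crossovers. Comparing them with the parentals, only the v allele has switched, so v is the middle locus and the order is g – v – h.

v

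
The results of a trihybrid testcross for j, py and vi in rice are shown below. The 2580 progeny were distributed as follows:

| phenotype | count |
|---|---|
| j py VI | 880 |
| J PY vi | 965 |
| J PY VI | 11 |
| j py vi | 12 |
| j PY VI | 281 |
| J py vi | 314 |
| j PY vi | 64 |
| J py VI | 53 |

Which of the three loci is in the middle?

vi

The two most frequent reciprocal classes, j py VI and J PY vi, are the parental types, so the F1 was j py VI / J PY vi.
The two rarest classes, j py vi and J PY VI, are the double crossovers. Comparing them with the parentals, only the vi allele has switched, so vi is the middle locus and the order is j – vi – py.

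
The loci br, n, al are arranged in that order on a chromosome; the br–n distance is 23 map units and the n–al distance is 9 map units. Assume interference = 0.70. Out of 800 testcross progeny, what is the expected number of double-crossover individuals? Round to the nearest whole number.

Map distances give recombination frequencies of 0.230 and 0.090 for the two intervals.
With interference 0.70 (so coincidence = 0.30), expected double-crossover frequency = 0.230 × 0.090 × 0.30 = 0.00621.
Expected number = 0.00621 × 800 = 4.97 ≈ 5.

5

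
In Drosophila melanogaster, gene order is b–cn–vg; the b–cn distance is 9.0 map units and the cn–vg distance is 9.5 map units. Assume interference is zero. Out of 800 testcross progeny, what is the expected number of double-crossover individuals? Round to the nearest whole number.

Map distances give recombination frequencies of 0.090 and 0.095 for the two intervals.
With no interference, expected double-crossover frequency = 0.090 × 0.095 = 0.00855.
Expected number = 0.00855 × 800 = 6.84 ≈ 7.

7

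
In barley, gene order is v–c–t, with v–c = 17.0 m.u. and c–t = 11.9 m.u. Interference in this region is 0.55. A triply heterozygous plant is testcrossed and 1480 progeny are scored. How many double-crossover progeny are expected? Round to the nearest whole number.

13

Map distances give recombination frequencies of 0.170 and 0.119 for the two intervals.
With interference 0.55 (so coincidence = 0.45), expected double-crossover frequency = 0.170 × 0.119 × 0.45 = 0.00910.
Expected number = 0.00910 × 1480 = 13.47 ≈ 13.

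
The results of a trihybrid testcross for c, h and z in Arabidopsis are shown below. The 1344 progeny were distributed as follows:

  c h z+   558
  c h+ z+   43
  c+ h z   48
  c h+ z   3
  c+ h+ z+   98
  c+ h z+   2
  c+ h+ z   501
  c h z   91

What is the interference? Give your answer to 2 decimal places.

0.64

The two most frequent reciprocal classes, c+ h+ z and c h z+, are the parental types, so the F1 was c+ h+ z / c h z+.
The two rarest classes, c h+ z and c+ h z+, are the double crossovers. Comparing them with the parentals, only the c allele has switched, so c is the middle locus and the order is z – c – h.
z–c: (189 + 5)/1344 = 0.1443; c–h: (91 + 5)/1344 = 0.0714.
Expected DCO frequency = 0.1443 × 0.0714 ≈ 0.01030; observed = 5/1344 ≈ 0.00372.
Coefficient of coincidence = 0.00372/0.01030 ≈ 0.36; interference = 1 − 0.36 = 0.64.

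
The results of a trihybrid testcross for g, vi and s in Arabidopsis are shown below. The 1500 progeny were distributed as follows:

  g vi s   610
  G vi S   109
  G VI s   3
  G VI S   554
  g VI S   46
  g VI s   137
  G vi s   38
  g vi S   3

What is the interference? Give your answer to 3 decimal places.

The two most frequent reciprocal classes, g vi s and G VI S, are the parental types, so the F1 was g vi s / G VI S.
The two rarest classes, g vi S and G VI s, are the double crossovers. Comparing them with the parentals, only the s allele has switched, so s is the middle locus and the order is g – s – vi.
g–s: (84 + 6)/1500 = 0.0600; s–vi: (246 + 6)/1500 = 0.1680.
Expected DCO frequency = 0.0600 × 0.1680 ≈ 0.01008; observed = 6/1500 ≈ 0.00400.
Coefficient of coincidence = 0.00400/0.01008 ≈ 0.397; interference = 1 − 0.397 = 0.603.

0.603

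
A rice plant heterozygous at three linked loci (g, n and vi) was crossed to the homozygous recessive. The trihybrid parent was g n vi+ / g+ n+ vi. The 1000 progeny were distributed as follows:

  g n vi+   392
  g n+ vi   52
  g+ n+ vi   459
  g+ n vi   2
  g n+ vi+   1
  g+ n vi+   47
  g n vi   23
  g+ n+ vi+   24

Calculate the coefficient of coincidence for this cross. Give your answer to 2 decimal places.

0.59

The two rarest classes, g n+ vi+ and g+ n vi, are the double crossovers. Comparing them with the parentals, only the n allele has switched, so n is the middle locus and the order is vi – n – g.
vi–n: (47 + 3)/1000 = 0.0500; n–g: (99 + 3)/1000 = 0.1020.
Expected DCO frequency = 0.0500 × 0.1020 ≈ 0.00510; observed = 3/1000 ≈ 0.00300.
Coefficient of coincidence = 0.00300/0.00510 ≈ 0.59.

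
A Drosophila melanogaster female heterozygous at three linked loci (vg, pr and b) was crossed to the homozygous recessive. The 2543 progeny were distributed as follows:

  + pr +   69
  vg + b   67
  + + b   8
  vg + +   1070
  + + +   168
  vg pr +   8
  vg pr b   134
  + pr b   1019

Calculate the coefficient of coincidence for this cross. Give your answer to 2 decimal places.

The two most frequent reciprocal classes, + pr b and vg + +, are the parental types, so the F1 was + pr b / vg + +.
The two rarest classes, + + b and vg pr +, are the double crossovers. Comparing them with the parentals, only the pr allele has switched, so pr is the middle locus and the order is b – pr – vg.
b–pr: (136 + 16)/2543 = 0.0598; pr–vg: (302 + 16)/2543 = 0.1250.
Expected DCO frequency = 0.0598 × 0.1250 ≈ 0.00747; observed = 16/2543 ≈ 0.00629.
Coefficient of coincidence = 0.00629/0.00747 ≈ 0.84.

0.84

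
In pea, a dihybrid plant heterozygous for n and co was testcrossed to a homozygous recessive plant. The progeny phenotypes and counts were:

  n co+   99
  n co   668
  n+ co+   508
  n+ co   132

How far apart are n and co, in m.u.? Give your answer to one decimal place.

16.4 m.u.

The two most frequent classes, n+ co+ (508) and n co (668), are the parental types, so the F1 was n+ co+ / n co.
The recombinant classes are n+ co and n co+: 132 + 99 = 231.
Recombination frequency = 231/1407 = 0.1642 ≈ 16.4%, i.e. 16.4 m.u.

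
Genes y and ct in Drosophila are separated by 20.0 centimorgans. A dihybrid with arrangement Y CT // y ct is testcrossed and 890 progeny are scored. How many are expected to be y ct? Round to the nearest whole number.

356

A map distance of 20.0 centimorgans corresponds to a recombination frequency of 0.200.
The F1 is Y CT / y ct, so y ct is a parental gamete class with expected frequency (1 − r)/2 = 0.800/2 = 0.4000.
Expected number = 0.4000 × 890 = 356.00 ≈ 356.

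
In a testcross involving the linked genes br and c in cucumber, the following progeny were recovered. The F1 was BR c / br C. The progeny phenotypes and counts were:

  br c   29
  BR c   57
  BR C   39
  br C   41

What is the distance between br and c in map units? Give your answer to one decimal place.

41.0 map units

The recombinant classes are BR C and br c: 39 + 29 = 68.
Recombination frequency = 68/166 = 0.4096 ≈ 41.0%, i.e. 41.0 map units.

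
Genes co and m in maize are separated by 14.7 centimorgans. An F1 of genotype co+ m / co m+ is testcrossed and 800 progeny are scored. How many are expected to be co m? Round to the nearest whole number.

A map distance of 14.7 centimorgans corresponds to a recombination frequency of 0.147.
The F1 is co+ m / co m+, so co m is a recombinant gamete class with expected frequency r/2 = 0.147/2 = 0.0735.
Expected number = 0.0735 × 800 = 58.80 ≈ 59.

59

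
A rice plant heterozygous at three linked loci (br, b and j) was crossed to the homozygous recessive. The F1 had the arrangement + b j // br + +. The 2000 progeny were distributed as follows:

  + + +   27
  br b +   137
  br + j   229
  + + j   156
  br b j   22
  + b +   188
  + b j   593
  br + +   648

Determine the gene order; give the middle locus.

br

The two rarest classes, br b j and + + +, are the double crossovers. Comparing them with the parentals, only the br allele has switched, so br is the middle locus and the order is j – br – b.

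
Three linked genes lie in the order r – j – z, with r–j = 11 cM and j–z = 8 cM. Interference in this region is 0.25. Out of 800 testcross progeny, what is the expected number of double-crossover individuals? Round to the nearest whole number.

Map distances give recombination frequencies of 0.110 and 0.080 for the two intervals.
With interference 0.25 (so coincidence = 0.75), expected double-crossover frequency = 0.110 × 0.080 × 0.75 = 0.00660.
Expected number = 0.00660 × 800 = 5.28 ≈ 5.

5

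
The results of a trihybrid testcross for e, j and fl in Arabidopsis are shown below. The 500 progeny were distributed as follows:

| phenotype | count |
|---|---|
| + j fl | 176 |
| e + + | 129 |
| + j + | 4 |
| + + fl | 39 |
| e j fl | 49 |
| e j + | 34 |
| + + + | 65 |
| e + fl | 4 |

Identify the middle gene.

fl

The two most frequent reciprocal classes, + j fl and e + +, are the parental types, so the F1 was + j fl / e + +.
The two rarest classes, + j + and e + fl, are the double crossovers. Comparing them with the parentals, only the fl allele has switched, so fl is the middle locus and the order is e – fl – j.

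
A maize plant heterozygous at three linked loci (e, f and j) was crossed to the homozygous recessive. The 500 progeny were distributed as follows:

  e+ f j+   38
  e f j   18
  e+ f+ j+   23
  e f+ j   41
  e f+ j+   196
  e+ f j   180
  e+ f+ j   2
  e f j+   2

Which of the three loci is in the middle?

f

The two most frequent reciprocal classes, e f+ j+ and e+ f j, are the parental types, so the F1 was e f+ j+ / e+ f j.
The two rarest classes, e f j+ and e+ f+ j, are the double crossovers. Comparing them with the parentals, only the f allele has switched, so f is the middle locus and the order is j – f – e.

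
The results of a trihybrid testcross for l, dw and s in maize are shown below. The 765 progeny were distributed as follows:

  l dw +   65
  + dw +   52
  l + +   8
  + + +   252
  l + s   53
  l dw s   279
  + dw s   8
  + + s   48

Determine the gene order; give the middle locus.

l

The two most frequent reciprocal classes, l dw s and + + +, are the parental types, so the F1 was l dw s / + + +.
The two rarest classes, + dw s and l + +, are the double crossovers. Comparing them with the parentals, only the l allele has switched, so l is the middle locus and the order is dw – l – s.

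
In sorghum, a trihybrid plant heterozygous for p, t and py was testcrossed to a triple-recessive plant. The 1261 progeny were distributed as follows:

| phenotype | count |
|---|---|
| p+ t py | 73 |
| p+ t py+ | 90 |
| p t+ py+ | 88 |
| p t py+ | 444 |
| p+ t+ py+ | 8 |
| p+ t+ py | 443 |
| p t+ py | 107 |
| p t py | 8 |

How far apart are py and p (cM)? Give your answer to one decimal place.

The two most frequent reciprocal classes, p t py+ and p+ t+ py, are the parental types, so the F1 was p t py+ / p+ t+ py.
The two rarest classes, p t py and p+ t+ py+, are the double crossovers. Comparing them with the parentals, only the py allele has switched, so py is the middle locus and the order is p – py – t.
Crossovers in the p–py interval produce the single-crossover classes p+ t py+ and p t+ py (90 + 107 = 197) plus the double crossovers (16).
RF(p–py) = (197 + 16) / 1261 = 213/1261 = 0.1689 → 16.9 cM.

16.9 cM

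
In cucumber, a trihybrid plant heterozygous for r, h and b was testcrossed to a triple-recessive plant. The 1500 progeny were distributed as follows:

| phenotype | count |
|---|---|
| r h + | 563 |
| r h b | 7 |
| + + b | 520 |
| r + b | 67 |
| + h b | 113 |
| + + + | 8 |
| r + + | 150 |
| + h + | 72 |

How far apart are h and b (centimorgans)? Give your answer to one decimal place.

The two most frequent reciprocal classes, r h + and + + b, are the parental types, so the F1 was r h + / + + b.
The two rarest classes, r h b and + + +, are the double crossovers. Comparing them with the parentals, only the b allele has switched, so b is the middle locus and the order is h – b – r.
Crossovers in the h–b interval produce the single-crossover classes r + + and + h b (150 + 113 = 263) plus the double crossovers (15).
RF(h–b) = (263 + 15) / 1500 = 278/1500 = 0.1853 → 18.5 centimorgans.

18.5 centimorgans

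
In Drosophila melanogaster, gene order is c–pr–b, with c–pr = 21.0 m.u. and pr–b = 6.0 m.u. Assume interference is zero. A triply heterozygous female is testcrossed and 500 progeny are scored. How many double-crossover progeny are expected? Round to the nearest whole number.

6

Map distances give recombination frequencies of 0.210 and 0.060 for the two intervals.
With no interference, expected double-crossover frequency = 0.210 × 0.060 = 0.01260.
Expected number = 0.01260 × 500 = 6.30 ≈ 6.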